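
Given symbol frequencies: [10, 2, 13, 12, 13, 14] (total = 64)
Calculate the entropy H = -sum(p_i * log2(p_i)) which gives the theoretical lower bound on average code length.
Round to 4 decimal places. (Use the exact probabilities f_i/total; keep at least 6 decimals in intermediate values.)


Per-symbol terms -p_i * log2(p_i) with p_i = f_i/64:
  p = 10/64 = 0.156250: log2(p) = -2.678072, -p*log2(p) = 0.418449
  p = 2/64 = 0.031250: log2(p) = -5.000000, -p*log2(p) = 0.156250
  p = 13/64 = 0.203125: log2(p) = -2.299560, -p*log2(p) = 0.467098
  p = 12/64 = 0.187500: log2(p) = -2.415037, -p*log2(p) = 0.452820
  p = 13/64 = 0.203125: log2(p) = -2.299560, -p*log2(p) = 0.467098
  p = 14/64 = 0.218750: log2(p) = -2.192645, -p*log2(p) = 0.479641
H = 0.418449 + 0.156250 + 0.467098 + 0.452820 + 0.467098 + 0.479641 = 2.441356

H = 2.4414 bits/symbol


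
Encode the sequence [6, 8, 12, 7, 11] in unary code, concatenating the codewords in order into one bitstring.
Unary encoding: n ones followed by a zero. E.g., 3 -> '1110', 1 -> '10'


Encode each number as n ones followed by a terminating 0:
  6 -> 1111110 (7 bits)
  8 -> 111111110 (9 bits)
  12 -> 1111111111110 (13 bits)
  7 -> 11111110 (8 bits)
  11 -> 111111111110 (12 bits)
Total length = 7 + 9 + 13 + 8 + 12 = 49 bits.

Unary([6, 8, 12, 7, 11]) = 1111110111111110111111111111011111110111111111110 (49 bits)


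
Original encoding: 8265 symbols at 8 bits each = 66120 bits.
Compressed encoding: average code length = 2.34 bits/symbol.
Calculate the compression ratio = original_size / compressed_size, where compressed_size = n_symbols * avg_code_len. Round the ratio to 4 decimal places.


original_size = n_symbols * orig_bits = 8265 * 8 = 66120 bits
compressed_size = n_symbols * avg_code_len = 8265 * 2.34 = 19340.1 bits
ratio = original_size / compressed_size = 66120 / 19340.1 = 3.4188

Compression ratio = 3.4188


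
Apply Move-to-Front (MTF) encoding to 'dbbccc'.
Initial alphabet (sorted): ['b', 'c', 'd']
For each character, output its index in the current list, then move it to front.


MTF encoding:
'd': index 2 in ['b', 'c', 'd'] -> ['d', 'b', 'c']
'b': index 1 in ['d', 'b', 'c'] -> ['b', 'd', 'c']
'b': index 0 in ['b', 'd', 'c'] -> ['b', 'd', 'c']
'c': index 2 in ['b', 'd', 'c'] -> ['c', 'b', 'd']
'c': index 0 in ['c', 'b', 'd'] -> ['c', 'b', 'd']
'c': index 0 in ['c', 'b', 'd'] -> ['c', 'b', 'd']


Output: [2, 1, 0, 2, 0, 0]


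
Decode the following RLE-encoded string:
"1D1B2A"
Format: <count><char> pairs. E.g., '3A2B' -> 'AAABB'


Expanding each <count><char> pair:
  1D -> 'D'
  1B -> 'B'
  2A -> 'AA'

Decoded = DBAA


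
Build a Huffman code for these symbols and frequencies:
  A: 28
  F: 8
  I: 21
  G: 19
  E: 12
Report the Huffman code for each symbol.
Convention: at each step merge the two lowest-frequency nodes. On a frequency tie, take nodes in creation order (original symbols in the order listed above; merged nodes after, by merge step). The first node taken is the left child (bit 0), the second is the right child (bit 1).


Huffman tree construction:
Step 1: Merge F(8) + E(12) = 20
Step 2: Merge G(19) + (F+E)(20) = 39
Step 3: Merge I(21) + A(28) = 49
Step 4: Merge (G+(F+E))(39) + (I+A)(49) = 88
Read each symbol's code off the tree from the root (left child = 0, right child = 1).

Codes:
  A: 11 (length 2)
  F: 010 (length 3)
  I: 10 (length 2)
  G: 00 (length 2)
  E: 011 (length 3)
Average code length: 196/88 = 2.2273 bits/symbol


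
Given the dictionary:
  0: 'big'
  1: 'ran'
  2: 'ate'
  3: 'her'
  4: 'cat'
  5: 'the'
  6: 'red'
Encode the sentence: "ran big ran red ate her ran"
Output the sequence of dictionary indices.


Look up each word in the dictionary:
  'ran' -> 1
  'big' -> 0
  'ran' -> 1
  'red' -> 6
  'ate' -> 2
  'her' -> 3
  'ran' -> 1

Encoded: [1, 0, 1, 6, 2, 3, 1]


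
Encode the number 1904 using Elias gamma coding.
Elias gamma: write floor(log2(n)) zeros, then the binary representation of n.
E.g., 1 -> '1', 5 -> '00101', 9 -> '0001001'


num_bits = floor(log2(1904)) + 1 = 11
leading_zeros = num_bits - 1 = 10
binary(1904) = 11101110000

Elias gamma(1904) = '0000000000' + '11101110000' = 000000000011101110000 (21 bits)


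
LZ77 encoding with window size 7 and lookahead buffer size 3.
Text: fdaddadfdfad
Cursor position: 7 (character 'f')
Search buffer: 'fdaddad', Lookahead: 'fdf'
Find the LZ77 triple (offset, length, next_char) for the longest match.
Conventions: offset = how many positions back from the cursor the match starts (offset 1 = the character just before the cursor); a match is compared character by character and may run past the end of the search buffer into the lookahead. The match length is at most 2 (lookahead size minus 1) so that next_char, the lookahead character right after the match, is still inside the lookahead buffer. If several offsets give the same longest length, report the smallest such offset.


Try each offset into the search buffer:
  offset=1 (pos 6, char 'd'): match length 0
  offset=2 (pos 5, char 'a'): match length 0
  offset=3 (pos 4, char 'd'): match length 0
  offset=4 (pos 3, char 'd'): match length 0
  offset=5 (pos 2, char 'a'): match length 0
  offset=6 (pos 1, char 'd'): match length 0
  offset=7 (pos 0, char 'f'): match length 2
Longest match has length 2 at offset 7.
next_char = character at position 7 + 2 = 9 -> 'f'

Best match: offset=7, length=2 (matching 'fd' starting at position 0)
LZ77 triple: (7, 2, 'f')


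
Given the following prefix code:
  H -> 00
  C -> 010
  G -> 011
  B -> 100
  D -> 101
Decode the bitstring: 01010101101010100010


Decoding step by step:
Bits 010 -> C
Bits 101 -> D
Bits 011 -> G
Bits 010 -> C
Bits 101 -> D
Bits 00 -> H
Bits 010 -> C


Decoded message: CDGCDHC


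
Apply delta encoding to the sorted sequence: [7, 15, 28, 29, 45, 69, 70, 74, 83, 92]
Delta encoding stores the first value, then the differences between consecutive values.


First value: 7
Deltas:
  15 - 7 = 8
  28 - 15 = 13
  29 - 28 = 1
  45 - 29 = 16
  69 - 45 = 24
  70 - 69 = 1
  74 - 70 = 4
  83 - 74 = 9
  92 - 83 = 9


Delta encoded: [7, 8, 13, 1, 16, 24, 1, 4, 9, 9]


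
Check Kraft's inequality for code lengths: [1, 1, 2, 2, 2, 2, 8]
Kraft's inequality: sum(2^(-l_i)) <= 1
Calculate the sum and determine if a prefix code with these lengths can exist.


Sum = 2^(-1) + 2^(-1) + 2^(-2) + 2^(-2) + 2^(-2) + 2^(-2) + 2^(-8)
    = 0.5 + 0.5 + 0.25 + 0.25 + 0.25 + 0.25 + 0.00390625
    = 513/256 = 2.00390625
Since 2.00390625 > 1, Kraft's inequality is NOT satisfied.
A prefix code with these lengths CANNOT exist.

Kraft sum = 2.00390625. Not satisfied.


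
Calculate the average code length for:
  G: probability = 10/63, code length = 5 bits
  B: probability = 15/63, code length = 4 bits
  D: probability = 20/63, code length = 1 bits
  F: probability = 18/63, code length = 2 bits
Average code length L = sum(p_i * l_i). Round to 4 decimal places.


Weighted contributions p_i * l_i:
  G: (10/63) * 5 = 50/63
  B: (15/63) * 4 = 60/63
  D: (20/63) * 1 = 20/63
  F: (18/63) * 2 = 36/63
Sum = (50 + 60 + 20 + 36)/63 = 166/63

L = 166/63 = 2.6349 bits/symbol


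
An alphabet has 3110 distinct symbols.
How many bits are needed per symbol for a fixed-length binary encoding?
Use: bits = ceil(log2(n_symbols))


log2(3110) = 11.6027
Bracket: 2^11 = 2048 < 3110 <= 2^12 = 4096
So ceil(log2(3110)) = 12

bits = ceil(log2(3110)) = ceil(11.6027) = 12 bits


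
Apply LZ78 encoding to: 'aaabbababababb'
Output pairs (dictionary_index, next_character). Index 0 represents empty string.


LZ78 encoding steps:
Dictionary: {0: ''}
Step 1: w='' (idx 0), next='a' -> output (0, 'a'), add 'a' as idx 1
Step 2: w='a' (idx 1), next='a' -> output (1, 'a'), add 'aa' as idx 2
Step 3: w='' (idx 0), next='b' -> output (0, 'b'), add 'b' as idx 3
Step 4: w='b' (idx 3), next='a' -> output (3, 'a'), add 'ba' as idx 4
Step 5: w='ba' (idx 4), next='b' -> output (4, 'b'), add 'bab' as idx 5
Step 6: w='a' (idx 1), next='b' -> output (1, 'b'), add 'ab' as idx 6
Step 7: w='ab' (idx 6), next='b' -> output (6, 'b'), add 'abb' as idx 7


Encoded: [(0, 'a'), (1, 'a'), (0, 'b'), (3, 'a'), (4, 'b'), (1, 'b'), (6, 'b')]


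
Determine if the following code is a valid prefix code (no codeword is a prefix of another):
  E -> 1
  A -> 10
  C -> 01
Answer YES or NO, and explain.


Checking each pair (does one codeword prefix another?):
  E='1' vs A='10': prefix -- VIOLATION

NO -- this is NOT a valid prefix code. E (1) is a prefix of A (10).


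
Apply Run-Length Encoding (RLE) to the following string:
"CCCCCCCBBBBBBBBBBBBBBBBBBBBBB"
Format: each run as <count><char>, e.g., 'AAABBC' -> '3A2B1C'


Scanning runs left to right:
  i=0: run of 'C' x 7 -> '7C'
  i=7: run of 'B' x 22 -> '22B'

RLE = 7C22B


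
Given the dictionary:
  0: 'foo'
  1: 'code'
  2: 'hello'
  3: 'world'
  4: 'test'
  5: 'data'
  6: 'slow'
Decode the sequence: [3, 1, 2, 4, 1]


Look up each index in the dictionary:
  3 -> 'world'
  1 -> 'code'
  2 -> 'hello'
  4 -> 'test'
  1 -> 'code'

Decoded: "world code hello test code"


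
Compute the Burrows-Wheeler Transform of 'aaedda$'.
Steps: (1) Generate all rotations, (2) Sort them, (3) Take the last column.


Rotations (sorted):
  0: $aaedda -> last char: a
  1: a$aaedd -> last char: d
  2: aaedda$ -> last char: $
  3: aedda$a -> last char: a
  4: da$aaed -> last char: d
  5: dda$aae -> last char: e
  6: edda$aa -> last char: a


BWT = ad$adea


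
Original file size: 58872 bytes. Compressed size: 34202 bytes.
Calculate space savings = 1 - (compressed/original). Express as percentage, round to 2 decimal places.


ratio = compressed/original = 34202/58872 = 0.580955
savings = 1 - ratio = 1 - 0.580955 = 0.419045
as a percentage: 0.419045 * 100 = 41.9%

Space savings = 1 - 34202/58872 = 41.9%


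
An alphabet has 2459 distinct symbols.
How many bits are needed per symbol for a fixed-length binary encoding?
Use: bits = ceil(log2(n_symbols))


log2(2459) = 11.2639
Bracket: 2^11 = 2048 < 2459 <= 2^12 = 4096
So ceil(log2(2459)) = 12

bits = ceil(log2(2459)) = ceil(11.2639) = 12 bits


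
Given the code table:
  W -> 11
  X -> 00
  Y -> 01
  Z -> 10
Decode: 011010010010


Decoding:
01 -> Y
10 -> Z
10 -> Z
01 -> Y
00 -> X
10 -> Z


Result: YZZYXZ


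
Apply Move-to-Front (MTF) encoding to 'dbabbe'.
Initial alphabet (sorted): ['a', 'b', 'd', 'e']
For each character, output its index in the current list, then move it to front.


MTF encoding:
'd': index 2 in ['a', 'b', 'd', 'e'] -> ['d', 'a', 'b', 'e']
'b': index 2 in ['d', 'a', 'b', 'e'] -> ['b', 'd', 'a', 'e']
'a': index 2 in ['b', 'd', 'a', 'e'] -> ['a', 'b', 'd', 'e']
'b': index 1 in ['a', 'b', 'd', 'e'] -> ['b', 'a', 'd', 'e']
'b': index 0 in ['b', 'a', 'd', 'e'] -> ['b', 'a', 'd', 'e']
'e': index 3 in ['b', 'a', 'd', 'e'] -> ['e', 'b', 'a', 'd']


Output: [2, 2, 2, 1, 0, 3]


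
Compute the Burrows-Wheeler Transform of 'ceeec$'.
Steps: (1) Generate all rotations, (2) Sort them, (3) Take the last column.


Rotations (sorted):
  0: $ceeec -> last char: c
  1: c$ceee -> last char: e
  2: ceeec$ -> last char: $
  3: ec$cee -> last char: e
  4: eec$ce -> last char: e
  5: eeec$c -> last char: c


BWT = ce$eec


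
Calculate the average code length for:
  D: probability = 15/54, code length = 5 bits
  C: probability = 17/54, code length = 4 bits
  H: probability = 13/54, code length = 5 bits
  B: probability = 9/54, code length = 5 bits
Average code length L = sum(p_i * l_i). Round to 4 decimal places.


Weighted contributions p_i * l_i:
  D: (15/54) * 5 = 75/54
  C: (17/54) * 4 = 68/54
  H: (13/54) * 5 = 65/54
  B: (9/54) * 5 = 45/54
Sum = (75 + 68 + 65 + 45)/54 = 253/54

L = 253/54 = 4.6852 bits/symbol


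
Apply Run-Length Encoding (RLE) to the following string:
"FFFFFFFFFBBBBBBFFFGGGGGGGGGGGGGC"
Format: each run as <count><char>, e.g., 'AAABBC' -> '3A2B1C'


Scanning runs left to right:
  i=0: run of 'F' x 9 -> '9F'
  i=9: run of 'B' x 6 -> '6B'
  i=15: run of 'F' x 3 -> '3F'
  i=18: run of 'G' x 13 -> '13G'
  i=31: run of 'C' x 1 -> '1C'

RLE = 9F6B3F13G1C


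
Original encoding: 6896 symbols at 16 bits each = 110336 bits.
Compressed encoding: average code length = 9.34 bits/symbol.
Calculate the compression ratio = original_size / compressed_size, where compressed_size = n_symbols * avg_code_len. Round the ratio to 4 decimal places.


original_size = n_symbols * orig_bits = 6896 * 16 = 110336 bits
compressed_size = n_symbols * avg_code_len = 6896 * 9.34 = 64408.64 bits
ratio = original_size / compressed_size = 110336 / 64408.64 = 1.7131

Compression ratio = 1.7131


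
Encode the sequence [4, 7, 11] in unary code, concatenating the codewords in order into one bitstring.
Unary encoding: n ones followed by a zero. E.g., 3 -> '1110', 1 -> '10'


Encode each number as n ones followed by a terminating 0:
  4 -> 11110 (5 bits)
  7 -> 11111110 (8 bits)
  11 -> 111111111110 (12 bits)
Total length = 5 + 8 + 12 = 25 bits.

Unary([4, 7, 11]) = 1111011111110111111111110 (25 bits)


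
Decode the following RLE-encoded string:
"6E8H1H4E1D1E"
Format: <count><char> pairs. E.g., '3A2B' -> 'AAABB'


Expanding each <count><char> pair:
  6E -> 'EEEEEE'
  8H -> 'HHHHHHHH'
  1H -> 'H'
  4E -> 'EEEE'
  1D -> 'D'
  1E -> 'E'

Decoded = EEEEEEHHHHHHHHHEEEEDE


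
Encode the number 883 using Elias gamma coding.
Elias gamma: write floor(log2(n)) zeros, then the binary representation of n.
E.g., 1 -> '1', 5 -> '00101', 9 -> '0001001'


num_bits = floor(log2(883)) + 1 = 10
leading_zeros = num_bits - 1 = 9
binary(883) = 1101110011

Elias gamma(883) = '000000000' + '1101110011' = 0000000001101110011 (19 bits)


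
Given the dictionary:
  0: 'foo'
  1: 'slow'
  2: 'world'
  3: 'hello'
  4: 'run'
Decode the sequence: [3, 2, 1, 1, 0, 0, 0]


Look up each index in the dictionary:
  3 -> 'hello'
  2 -> 'world'
  1 -> 'slow'
  1 -> 'slow'
  0 -> 'foo'
  0 -> 'foo'
  0 -> 'foo'

Decoded: "hello world slow slow foo foo foo"


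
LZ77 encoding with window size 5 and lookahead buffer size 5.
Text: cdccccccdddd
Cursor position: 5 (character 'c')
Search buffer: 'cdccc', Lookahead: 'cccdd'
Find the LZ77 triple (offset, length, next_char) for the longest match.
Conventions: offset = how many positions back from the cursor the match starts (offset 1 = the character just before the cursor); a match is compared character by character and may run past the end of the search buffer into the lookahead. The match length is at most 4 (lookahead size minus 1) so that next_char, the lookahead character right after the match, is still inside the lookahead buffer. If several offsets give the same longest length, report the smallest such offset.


Try each offset into the search buffer:
  offset=1 (pos 4, char 'c'): match length 3
  offset=2 (pos 3, char 'c'): match length 3
  offset=3 (pos 2, char 'c'): match length 3
  offset=4 (pos 1, char 'd'): match length 0
  offset=5 (pos 0, char 'c'): match length 1
Longest match has length 3, found at offsets 1, 2, 3; take the smallest, offset 1.
next_char = character at position 5 + 3 = 8 -> 'd'

Best match: offset=1, length=3 (matching 'ccc' starting at position 4)
LZ77 triple: (1, 3, 'd')


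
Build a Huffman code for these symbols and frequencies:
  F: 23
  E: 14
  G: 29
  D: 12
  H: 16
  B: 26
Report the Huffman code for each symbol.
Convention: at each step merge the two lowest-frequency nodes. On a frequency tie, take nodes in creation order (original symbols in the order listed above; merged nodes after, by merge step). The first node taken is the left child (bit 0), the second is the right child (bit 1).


Huffman tree construction:
Step 1: Merge D(12) + E(14) = 26
Step 2: Merge H(16) + F(23) = 39
Step 3: Merge B(26) + (D+E)(26) = 52
Step 4: Merge G(29) + (H+F)(39) = 68
Step 5: Merge (B+(D+E))(52) + (G+(H+F))(68) = 120
Read each symbol's code off the tree from the root (left child = 0, right child = 1).

Codes:
  F: 111 (length 3)
  E: 011 (length 3)
  G: 10 (length 2)
  D: 010 (length 3)
  H: 110 (length 3)
  B: 00 (length 2)
Average code length: 305/120 = 2.5417 bits/symbol


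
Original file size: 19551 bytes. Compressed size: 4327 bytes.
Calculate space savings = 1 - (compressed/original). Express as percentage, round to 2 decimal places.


ratio = compressed/original = 4327/19551 = 0.221319
savings = 1 - ratio = 1 - 0.221319 = 0.778681
as a percentage: 0.778681 * 100 = 77.87%

Space savings = 1 - 4327/19551 = 77.87%


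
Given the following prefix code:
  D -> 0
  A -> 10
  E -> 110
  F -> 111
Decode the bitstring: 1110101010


Decoding step by step:
Bits 111 -> F
Bits 0 -> D
Bits 10 -> A
Bits 10 -> A
Bits 10 -> A


Decoded message: FDAAA


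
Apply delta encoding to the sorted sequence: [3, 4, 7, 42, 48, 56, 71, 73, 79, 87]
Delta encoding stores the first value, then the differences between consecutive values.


First value: 3
Deltas:
  4 - 3 = 1
  7 - 4 = 3
  42 - 7 = 35
  48 - 42 = 6
  56 - 48 = 8
  71 - 56 = 15
  73 - 71 = 2
  79 - 73 = 6
  87 - 79 = 8


Delta encoded: [3, 1, 3, 35, 6, 8, 15, 2, 6, 8]


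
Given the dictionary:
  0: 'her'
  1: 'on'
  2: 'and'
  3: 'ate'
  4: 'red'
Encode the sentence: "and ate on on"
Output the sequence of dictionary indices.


Look up each word in the dictionary:
  'and' -> 2
  'ate' -> 3
  'on' -> 1
  'on' -> 1

Encoded: [2, 3, 1, 1]


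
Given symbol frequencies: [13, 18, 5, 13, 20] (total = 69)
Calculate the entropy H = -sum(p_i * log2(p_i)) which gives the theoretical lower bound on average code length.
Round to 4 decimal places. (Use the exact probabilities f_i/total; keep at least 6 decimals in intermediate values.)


Per-symbol terms -p_i * log2(p_i) with p_i = f_i/69:
  p = 13/69 = 0.188406: log2(p) = -2.408085, -p*log2(p) = 0.453697
  p = 18/69 = 0.260870: log2(p) = -1.938599, -p*log2(p) = 0.505722
  p = 5/69 = 0.072464: log2(p) = -3.786596, -p*log2(p) = 0.274391
  p = 13/69 = 0.188406: log2(p) = -2.408085, -p*log2(p) = 0.453697
  p = 20/69 = 0.289855: log2(p) = -1.786596, -p*log2(p) = 0.517854
H = 0.453697 + 0.505722 + 0.274391 + 0.453697 + 0.517854 = 2.205361

H = 2.2054 bits/symbol


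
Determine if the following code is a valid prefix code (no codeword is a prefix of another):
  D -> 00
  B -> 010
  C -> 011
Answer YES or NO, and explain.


Checking each pair (does one codeword prefix another?):
  D='00' vs B='010': no prefix
  D='00' vs C='011': no prefix
  B='010' vs D='00': no prefix
  B='010' vs C='011': no prefix
  C='011' vs D='00': no prefix
  C='011' vs B='010': no prefix
No violation found over all pairs.

YES -- this is a valid prefix code. No codeword is a prefix of any other codeword.


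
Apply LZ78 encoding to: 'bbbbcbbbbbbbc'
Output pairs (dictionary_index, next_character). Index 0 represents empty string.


LZ78 encoding steps:
Dictionary: {0: ''}
Step 1: w='' (idx 0), next='b' -> output (0, 'b'), add 'b' as idx 1
Step 2: w='b' (idx 1), next='b' -> output (1, 'b'), add 'bb' as idx 2
Step 3: w='b' (idx 1), next='c' -> output (1, 'c'), add 'bc' as idx 3
Step 4: w='bb' (idx 2), next='b' -> output (2, 'b'), add 'bbb' as idx 4
Step 5: w='bbb' (idx 4), next='b' -> output (4, 'b'), add 'bbbb' as idx 5
Step 6: w='' (idx 0), next='c' -> output (0, 'c'), add 'c' as idx 6


Encoded: [(0, 'b'), (1, 'b'), (1, 'c'), (2, 'b'), (4, 'b'), (0, 'c')]


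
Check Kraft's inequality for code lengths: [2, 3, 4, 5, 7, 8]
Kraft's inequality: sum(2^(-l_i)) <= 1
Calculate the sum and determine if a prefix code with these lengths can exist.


Sum = 2^(-2) + 2^(-3) + 2^(-4) + 2^(-5) + 2^(-7) + 2^(-8)
    = 0.25 + 0.125 + 0.0625 + 0.03125 + 0.0078125 + 0.00390625
    = 123/256 = 0.48046875
Since 0.48046875 <= 1, Kraft's inequality IS satisfied.
A prefix code with these lengths CAN exist.

Kraft sum = 0.48046875. Satisfied.


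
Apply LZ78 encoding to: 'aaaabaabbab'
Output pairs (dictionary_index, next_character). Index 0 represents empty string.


LZ78 encoding steps:
Dictionary: {0: ''}
Step 1: w='' (idx 0), next='a' -> output (0, 'a'), add 'a' as idx 1
Step 2: w='a' (idx 1), next='a' -> output (1, 'a'), add 'aa' as idx 2
Step 3: w='a' (idx 1), next='b' -> output (1, 'b'), add 'ab' as idx 3
Step 4: w='aa' (idx 2), next='b' -> output (2, 'b'), add 'aab' as idx 4
Step 5: w='' (idx 0), next='b' -> output (0, 'b'), add 'b' as idx 5
Step 6: w='ab' (idx 3), end of input -> output (3, '')


Encoded: [(0, 'a'), (1, 'a'), (1, 'b'), (2, 'b'), (0, 'b'), (3, '')]


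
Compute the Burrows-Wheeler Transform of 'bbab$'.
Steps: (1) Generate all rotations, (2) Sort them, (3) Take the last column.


Rotations (sorted):
  0: $bbab -> last char: b
  1: ab$bb -> last char: b
  2: b$bba -> last char: a
  3: bab$b -> last char: b
  4: bbab$ -> last char: $


BWT = bbab$


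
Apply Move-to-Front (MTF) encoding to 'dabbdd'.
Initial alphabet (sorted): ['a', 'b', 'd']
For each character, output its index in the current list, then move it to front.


MTF encoding:
'd': index 2 in ['a', 'b', 'd'] -> ['d', 'a', 'b']
'a': index 1 in ['d', 'a', 'b'] -> ['a', 'd', 'b']
'b': index 2 in ['a', 'd', 'b'] -> ['b', 'a', 'd']
'b': index 0 in ['b', 'a', 'd'] -> ['b', 'a', 'd']
'd': index 2 in ['b', 'a', 'd'] -> ['d', 'b', 'a']
'd': index 0 in ['d', 'b', 'a'] -> ['d', 'b', 'a']


Output: [2, 1, 2, 0, 2, 0]


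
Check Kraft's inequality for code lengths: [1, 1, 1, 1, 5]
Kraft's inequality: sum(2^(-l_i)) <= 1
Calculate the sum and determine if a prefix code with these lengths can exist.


Sum = 2^(-1) + 2^(-1) + 2^(-1) + 2^(-1) + 2^(-5)
    = 0.5 + 0.5 + 0.5 + 0.5 + 0.03125
    = 65/32 = 2.03125
Since 2.03125 > 1, Kraft's inequality is NOT satisfied.
A prefix code with these lengths CANNOT exist.

Kraft sum = 2.03125. Not satisfied.


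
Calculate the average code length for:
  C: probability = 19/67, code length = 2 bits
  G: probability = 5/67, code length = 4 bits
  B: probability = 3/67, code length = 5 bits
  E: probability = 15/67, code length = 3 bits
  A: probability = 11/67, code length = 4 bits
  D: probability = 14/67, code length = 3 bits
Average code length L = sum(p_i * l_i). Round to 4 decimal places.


Weighted contributions p_i * l_i:
  C: (19/67) * 2 = 38/67
  G: (5/67) * 4 = 20/67
  B: (3/67) * 5 = 15/67
  E: (15/67) * 3 = 45/67
  A: (11/67) * 4 = 44/67
  D: (14/67) * 3 = 42/67
Sum = (38 + 20 + 15 + 45 + 44 + 42)/67 = 204/67

L = 204/67 = 3.0448 bits/symbol


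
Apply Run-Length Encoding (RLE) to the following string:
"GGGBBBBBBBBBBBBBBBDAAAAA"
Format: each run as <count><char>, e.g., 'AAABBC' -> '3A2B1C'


Scanning runs left to right:
  i=0: run of 'G' x 3 -> '3G'
  i=3: run of 'B' x 15 -> '15B'
  i=18: run of 'D' x 1 -> '1D'
  i=19: run of 'A' x 5 -> '5A'

RLE = 3G15B1D5A


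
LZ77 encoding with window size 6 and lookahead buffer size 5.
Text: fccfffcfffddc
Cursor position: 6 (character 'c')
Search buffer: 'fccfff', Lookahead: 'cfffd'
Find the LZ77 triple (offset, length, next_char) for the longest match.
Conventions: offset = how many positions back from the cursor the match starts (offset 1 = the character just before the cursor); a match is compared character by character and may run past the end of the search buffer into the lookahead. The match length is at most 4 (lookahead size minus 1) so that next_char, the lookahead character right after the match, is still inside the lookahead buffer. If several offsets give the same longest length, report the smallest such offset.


Try each offset into the search buffer:
  offset=1 (pos 5, char 'f'): match length 0
  offset=2 (pos 4, char 'f'): match length 0
  offset=3 (pos 3, char 'f'): match length 0
  offset=4 (pos 2, char 'c'): match length 4
  offset=5 (pos 1, char 'c'): match length 1
  offset=6 (pos 0, char 'f'): match length 0
Longest match has length 4 at offset 4.
next_char = character at position 6 + 4 = 10 -> 'd'

Best match: offset=4, length=4 (matching 'cfff' starting at position 2)
LZ77 triple: (4, 4, 'd')


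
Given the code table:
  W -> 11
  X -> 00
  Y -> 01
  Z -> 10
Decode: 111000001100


Decoding:
11 -> W
10 -> Z
00 -> X
00 -> X
11 -> W
00 -> X


Result: WZXXWX


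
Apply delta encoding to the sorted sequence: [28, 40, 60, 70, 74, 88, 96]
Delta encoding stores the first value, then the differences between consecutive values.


First value: 28
Deltas:
  40 - 28 = 12
  60 - 40 = 20
  70 - 60 = 10
  74 - 70 = 4
  88 - 74 = 14
  96 - 88 = 8


Delta encoded: [28, 12, 20, 10, 4, 14, 8]


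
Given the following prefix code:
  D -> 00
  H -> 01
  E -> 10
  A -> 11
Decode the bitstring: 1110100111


Decoding step by step:
Bits 11 -> A
Bits 10 -> E
Bits 10 -> E
Bits 01 -> H
Bits 11 -> A


Decoded message: AEEHA


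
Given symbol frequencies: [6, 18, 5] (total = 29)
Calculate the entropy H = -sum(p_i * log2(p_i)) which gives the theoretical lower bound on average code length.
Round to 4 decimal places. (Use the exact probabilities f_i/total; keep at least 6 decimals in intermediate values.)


Per-symbol terms -p_i * log2(p_i) with p_i = f_i/29:
  p = 6/29 = 0.206897: log2(p) = -2.273018, -p*log2(p) = 0.470280
  p = 18/29 = 0.620690: log2(p) = -0.688056, -p*log2(p) = 0.427069
  p = 5/29 = 0.172414: log2(p) = -2.536053, -p*log2(p) = 0.437251
H = 0.470280 + 0.427069 + 0.437251 = 1.334600

H = 1.3346 bits/symbol


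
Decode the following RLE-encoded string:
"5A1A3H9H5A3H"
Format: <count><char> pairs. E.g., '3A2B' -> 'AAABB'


Expanding each <count><char> pair:
  5A -> 'AAAAA'
  1A -> 'A'
  3H -> 'HHH'
  9H -> 'HHHHHHHHH'
  5A -> 'AAAAA'
  3H -> 'HHH'

Decoded = AAAAAAHHHHHHHHHHHHAAAAAHHH


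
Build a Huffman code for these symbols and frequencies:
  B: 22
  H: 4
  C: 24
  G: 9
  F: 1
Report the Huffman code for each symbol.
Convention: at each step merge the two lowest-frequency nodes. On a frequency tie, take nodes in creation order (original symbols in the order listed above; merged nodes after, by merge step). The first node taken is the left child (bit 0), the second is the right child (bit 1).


Huffman tree construction:
Step 1: Merge F(1) + H(4) = 5
Step 2: Merge (F+H)(5) + G(9) = 14
Step 3: Merge ((F+H)+G)(14) + B(22) = 36
Step 4: Merge C(24) + (((F+H)+G)+B)(36) = 60
Read each symbol's code off the tree from the root (left child = 0, right child = 1).

Codes:
  B: 11 (length 2)
  H: 1001 (length 4)
  C: 0 (length 1)
  G: 101 (length 3)
  F: 1000 (length 4)
Average code length: 115/60 = 1.9167 bits/symbol


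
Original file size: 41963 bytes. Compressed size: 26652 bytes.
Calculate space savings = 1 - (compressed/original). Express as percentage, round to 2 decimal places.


ratio = compressed/original = 26652/41963 = 0.635131
savings = 1 - ratio = 1 - 0.635131 = 0.364869
as a percentage: 0.364869 * 100 = 36.49%

Space savings = 1 - 26652/41963 = 36.49%


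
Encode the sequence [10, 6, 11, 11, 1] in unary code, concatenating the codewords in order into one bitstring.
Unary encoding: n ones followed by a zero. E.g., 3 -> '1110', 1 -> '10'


Encode each number as n ones followed by a terminating 0:
  10 -> 11111111110 (11 bits)
  6 -> 1111110 (7 bits)
  11 -> 111111111110 (12 bits)
  11 -> 111111111110 (12 bits)
  1 -> 10 (2 bits)
Total length = 11 + 7 + 12 + 12 + 2 = 44 bits.

Unary([10, 6, 11, 11, 1]) = 11111111110111111011111111111011111111111010 (44 bits)


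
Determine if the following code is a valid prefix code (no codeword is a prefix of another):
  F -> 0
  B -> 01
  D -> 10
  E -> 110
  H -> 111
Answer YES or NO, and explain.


Checking each pair (does one codeword prefix another?):
  F='0' vs B='01': prefix -- VIOLATION

NO -- this is NOT a valid prefix code. F (0) is a prefix of B (01).


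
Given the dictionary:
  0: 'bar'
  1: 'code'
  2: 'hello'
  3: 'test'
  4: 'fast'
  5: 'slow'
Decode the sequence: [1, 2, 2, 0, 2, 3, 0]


Look up each index in the dictionary:
  1 -> 'code'
  2 -> 'hello'
  2 -> 'hello'
  0 -> 'bar'
  2 -> 'hello'
  3 -> 'test'
  0 -> 'bar'

Decoded: "code hello hello bar hello test bar"


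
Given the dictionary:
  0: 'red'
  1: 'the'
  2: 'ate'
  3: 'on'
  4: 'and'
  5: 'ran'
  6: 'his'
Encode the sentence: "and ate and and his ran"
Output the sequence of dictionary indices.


Look up each word in the dictionary:
  'and' -> 4
  'ate' -> 2
  'and' -> 4
  'and' -> 4
  'his' -> 6
  'ran' -> 5

Encoded: [4, 2, 4, 4, 6, 5]


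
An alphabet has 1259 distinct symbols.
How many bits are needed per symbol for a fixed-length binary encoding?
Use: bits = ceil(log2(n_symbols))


log2(1259) = 10.2981
Bracket: 2^10 = 1024 < 1259 <= 2^11 = 2048
So ceil(log2(1259)) = 11

bits = ceil(log2(1259)) = ceil(10.2981) = 11 bits


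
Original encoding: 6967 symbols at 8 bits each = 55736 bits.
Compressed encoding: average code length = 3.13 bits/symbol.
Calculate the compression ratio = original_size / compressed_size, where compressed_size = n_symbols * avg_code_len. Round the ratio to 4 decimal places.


original_size = n_symbols * orig_bits = 6967 * 8 = 55736 bits
compressed_size = n_symbols * avg_code_len = 6967 * 3.13 = 21806.71 bits
ratio = original_size / compressed_size = 55736 / 21806.71 = 2.5559

Compression ratio = 2.5559


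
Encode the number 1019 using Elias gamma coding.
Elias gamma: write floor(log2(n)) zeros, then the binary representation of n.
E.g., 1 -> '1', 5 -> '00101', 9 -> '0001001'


num_bits = floor(log2(1019)) + 1 = 10
leading_zeros = num_bits - 1 = 9
binary(1019) = 1111111011

Elias gamma(1019) = '000000000' + '1111111011' = 0000000001111111011 (19 bits)


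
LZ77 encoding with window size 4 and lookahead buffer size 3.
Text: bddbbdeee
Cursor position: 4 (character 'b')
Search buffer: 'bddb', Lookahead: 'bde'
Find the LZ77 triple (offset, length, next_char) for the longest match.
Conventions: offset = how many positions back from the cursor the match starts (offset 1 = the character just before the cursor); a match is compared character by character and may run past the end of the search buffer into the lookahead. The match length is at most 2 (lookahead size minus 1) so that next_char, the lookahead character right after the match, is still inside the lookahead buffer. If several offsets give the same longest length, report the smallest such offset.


Try each offset into the search buffer:
  offset=1 (pos 3, char 'b'): match length 1
  offset=2 (pos 2, char 'd'): match length 0
  offset=3 (pos 1, char 'd'): match length 0
  offset=4 (pos 0, char 'b'): match length 2
Longest match has length 2 at offset 4.
next_char = character at position 4 + 2 = 6 -> 'e'

Best match: offset=4, length=2 (matching 'bd' starting at position 0)
LZ77 triple: (4, 2, 'e')


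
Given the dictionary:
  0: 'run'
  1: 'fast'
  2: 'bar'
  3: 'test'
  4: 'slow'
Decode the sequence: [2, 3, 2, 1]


Look up each index in the dictionary:
  2 -> 'bar'
  3 -> 'test'
  2 -> 'bar'
  1 -> 'fast'

Decoded: "bar test bar fast"


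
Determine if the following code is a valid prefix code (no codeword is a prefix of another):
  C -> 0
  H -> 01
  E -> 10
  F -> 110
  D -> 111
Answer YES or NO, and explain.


Checking each pair (does one codeword prefix another?):
  C='0' vs H='01': prefix -- VIOLATION

NO -- this is NOT a valid prefix code. C (0) is a prefix of H (01).


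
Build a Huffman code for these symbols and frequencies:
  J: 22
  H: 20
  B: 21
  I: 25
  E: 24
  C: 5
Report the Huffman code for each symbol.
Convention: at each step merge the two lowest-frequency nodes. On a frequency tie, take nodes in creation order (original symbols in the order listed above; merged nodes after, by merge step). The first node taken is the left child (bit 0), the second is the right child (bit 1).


Huffman tree construction:
Step 1: Merge C(5) + H(20) = 25
Step 2: Merge B(21) + J(22) = 43
Step 3: Merge E(24) + I(25) = 49
Step 4: Merge (C+H)(25) + (B+J)(43) = 68
Step 5: Merge (E+I)(49) + ((C+H)+(B+J))(68) = 117
Read each symbol's code off the tree from the root (left child = 0, right child = 1).

Codes:
  J: 111 (length 3)
  H: 101 (length 3)
  B: 110 (length 3)
  I: 01 (length 2)
  E: 00 (length 2)
  C: 100 (length 3)
Average code length: 302/117 = 2.5812 bits/symbol


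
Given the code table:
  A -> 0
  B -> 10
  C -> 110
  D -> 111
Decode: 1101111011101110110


Decoding:
110 -> C
111 -> D
10 -> B
111 -> D
0 -> A
111 -> D
0 -> A
110 -> C


Result: CDBDADAC


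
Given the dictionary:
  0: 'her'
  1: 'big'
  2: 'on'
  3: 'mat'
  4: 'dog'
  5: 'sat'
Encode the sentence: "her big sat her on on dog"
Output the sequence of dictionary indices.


Look up each word in the dictionary:
  'her' -> 0
  'big' -> 1
  'sat' -> 5
  'her' -> 0
  'on' -> 2
  'on' -> 2
  'dog' -> 4

Encoded: [0, 1, 5, 0, 2, 2, 4]


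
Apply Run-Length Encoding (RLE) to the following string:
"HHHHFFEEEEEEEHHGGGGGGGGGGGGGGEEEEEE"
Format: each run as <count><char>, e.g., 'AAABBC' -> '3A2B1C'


Scanning runs left to right:
  i=0: run of 'H' x 4 -> '4H'
  i=4: run of 'F' x 2 -> '2F'
  i=6: run of 'E' x 7 -> '7E'
  i=13: run of 'H' x 2 -> '2H'
  i=15: run of 'G' x 14 -> '14G'
  i=29: run of 'E' x 6 -> '6E'

RLE = 4H2F7E2H14G6E


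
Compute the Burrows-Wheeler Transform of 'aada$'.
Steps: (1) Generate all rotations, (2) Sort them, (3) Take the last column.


Rotations (sorted):
  0: $aada -> last char: a
  1: a$aad -> last char: d
  2: aada$ -> last char: $
  3: ada$a -> last char: a
  4: da$aa -> last char: a


BWT = ad$aa


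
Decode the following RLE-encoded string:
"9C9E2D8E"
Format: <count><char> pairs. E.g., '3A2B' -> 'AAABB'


Expanding each <count><char> pair:
  9C -> 'CCCCCCCCC'
  9E -> 'EEEEEEEEE'
  2D -> 'DD'
  8E -> 'EEEEEEEE'

Decoded = CCCCCCCCCEEEEEEEEEDDEEEEEEEE


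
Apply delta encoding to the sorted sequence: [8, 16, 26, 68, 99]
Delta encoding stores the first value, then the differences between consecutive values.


First value: 8
Deltas:
  16 - 8 = 8
  26 - 16 = 10
  68 - 26 = 42
  99 - 68 = 31


Delta encoded: [8, 8, 10, 42, 31]


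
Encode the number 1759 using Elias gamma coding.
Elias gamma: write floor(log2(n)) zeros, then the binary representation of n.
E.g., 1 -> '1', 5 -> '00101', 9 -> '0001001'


num_bits = floor(log2(1759)) + 1 = 11
leading_zeros = num_bits - 1 = 10
binary(1759) = 11011011111

Elias gamma(1759) = '0000000000' + '11011011111' = 000000000011011011111 (21 bits)


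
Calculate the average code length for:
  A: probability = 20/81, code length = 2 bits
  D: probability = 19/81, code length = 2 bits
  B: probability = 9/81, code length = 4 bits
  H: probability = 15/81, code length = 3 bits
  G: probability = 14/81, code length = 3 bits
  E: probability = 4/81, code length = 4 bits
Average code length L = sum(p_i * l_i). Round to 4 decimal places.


Weighted contributions p_i * l_i:
  A: (20/81) * 2 = 40/81
  D: (19/81) * 2 = 38/81
  B: (9/81) * 4 = 36/81
  H: (15/81) * 3 = 45/81
  G: (14/81) * 3 = 42/81
  E: (4/81) * 4 = 16/81
Sum = (40 + 38 + 36 + 45 + 42 + 16)/81 = 217/81

L = 217/81 = 2.6790 bits/symbol


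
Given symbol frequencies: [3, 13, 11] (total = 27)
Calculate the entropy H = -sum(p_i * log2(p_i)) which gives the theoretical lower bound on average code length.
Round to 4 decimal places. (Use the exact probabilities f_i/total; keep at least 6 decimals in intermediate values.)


Per-symbol terms -p_i * log2(p_i) with p_i = f_i/27:
  p = 3/27 = 0.111111: log2(p) = -3.169925, -p*log2(p) = 0.352214
  p = 13/27 = 0.481481: log2(p) = -1.054448, -p*log2(p) = 0.507697
  p = 11/27 = 0.407407: log2(p) = -1.295456, -p*log2(p) = 0.527778
H = 0.352214 + 0.507697 + 0.527778 = 1.387689

H = 1.3877 bits/symbol


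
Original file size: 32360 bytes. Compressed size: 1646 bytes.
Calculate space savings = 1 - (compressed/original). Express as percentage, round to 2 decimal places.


ratio = compressed/original = 1646/32360 = 0.050865
savings = 1 - ratio = 1 - 0.050865 = 0.949135
as a percentage: 0.949135 * 100 = 94.91%

Space savings = 1 - 1646/32360 = 94.91%


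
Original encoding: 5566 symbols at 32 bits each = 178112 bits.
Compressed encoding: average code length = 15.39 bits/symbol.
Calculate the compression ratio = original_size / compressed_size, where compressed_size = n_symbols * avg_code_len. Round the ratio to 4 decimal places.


original_size = n_symbols * orig_bits = 5566 * 32 = 178112 bits
compressed_size = n_symbols * avg_code_len = 5566 * 15.39 = 85660.74 bits
ratio = original_size / compressed_size = 178112 / 85660.74 = 2.0793

Compression ratio = 2.0793


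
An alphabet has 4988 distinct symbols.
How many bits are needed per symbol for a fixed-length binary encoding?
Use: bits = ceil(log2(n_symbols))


log2(4988) = 12.2842
Bracket: 2^12 = 4096 < 4988 <= 2^13 = 8192
So ceil(log2(4988)) = 13

bits = ceil(log2(4988)) = ceil(12.2842) = 13 bits


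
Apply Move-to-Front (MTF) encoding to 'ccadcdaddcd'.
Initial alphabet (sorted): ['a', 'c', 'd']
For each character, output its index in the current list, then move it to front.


MTF encoding:
'c': index 1 in ['a', 'c', 'd'] -> ['c', 'a', 'd']
'c': index 0 in ['c', 'a', 'd'] -> ['c', 'a', 'd']
'a': index 1 in ['c', 'a', 'd'] -> ['a', 'c', 'd']
'd': index 2 in ['a', 'c', 'd'] -> ['d', 'a', 'c']
'c': index 2 in ['d', 'a', 'c'] -> ['c', 'd', 'a']
'd': index 1 in ['c', 'd', 'a'] -> ['d', 'c', 'a']
'a': index 2 in ['d', 'c', 'a'] -> ['a', 'd', 'c']
'd': index 1 in ['a', 'd', 'c'] -> ['d', 'a', 'c']
'd': index 0 in ['d', 'a', 'c'] -> ['d', 'a', 'c']
'c': index 2 in ['d', 'a', 'c'] -> ['c', 'd', 'a']
'd': index 1 in ['c', 'd', 'a'] -> ['d', 'c', 'a']


Output: [1, 0, 1, 2, 2, 1, 2, 1, 0, 2, 1]


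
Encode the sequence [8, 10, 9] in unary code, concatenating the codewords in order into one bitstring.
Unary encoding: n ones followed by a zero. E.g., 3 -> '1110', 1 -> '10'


Encode each number as n ones followed by a terminating 0:
  8 -> 111111110 (9 bits)
  10 -> 11111111110 (11 bits)
  9 -> 1111111110 (10 bits)
Total length = 9 + 11 + 10 = 30 bits.

Unary([8, 10, 9]) = 111111110111111111101111111110 (30 bits)


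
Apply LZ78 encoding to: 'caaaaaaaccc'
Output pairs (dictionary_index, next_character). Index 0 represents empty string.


LZ78 encoding steps:
Dictionary: {0: ''}
Step 1: w='' (idx 0), next='c' -> output (0, 'c'), add 'c' as idx 1
Step 2: w='' (idx 0), next='a' -> output (0, 'a'), add 'a' as idx 2
Step 3: w='a' (idx 2), next='a' -> output (2, 'a'), add 'aa' as idx 3
Step 4: w='aa' (idx 3), next='a' -> output (3, 'a'), add 'aaa' as idx 4
Step 5: w='a' (idx 2), next='c' -> output (2, 'c'), add 'ac' as idx 5
Step 6: w='c' (idx 1), next='c' -> output (1, 'c'), add 'cc' as idx 6


Encoded: [(0, 'c'), (0, 'a'), (2, 'a'), (3, 'a'), (2, 'c'), (1, 'c')]


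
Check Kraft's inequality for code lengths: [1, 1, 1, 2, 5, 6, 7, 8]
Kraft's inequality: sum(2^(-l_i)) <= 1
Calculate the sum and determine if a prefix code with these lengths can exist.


Sum = 2^(-1) + 2^(-1) + 2^(-1) + 2^(-2) + 2^(-5) + 2^(-6) + 2^(-7) + 2^(-8)
    = 0.5 + 0.5 + 0.5 + 0.25 + 0.03125 + 0.015625 + 0.0078125 + 0.00390625
    = 463/256 = 1.80859375
Since 1.80859375 > 1, Kraft's inequality is NOT satisfied.
A prefix code with these lengths CANNOT exist.

Kraft sum = 1.80859375. Not satisfied.


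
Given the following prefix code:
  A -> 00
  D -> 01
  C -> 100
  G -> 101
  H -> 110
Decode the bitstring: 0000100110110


Decoding step by step:
Bits 00 -> A
Bits 00 -> A
Bits 100 -> C
Bits 110 -> H
Bits 110 -> H


Decoded message: AACHH


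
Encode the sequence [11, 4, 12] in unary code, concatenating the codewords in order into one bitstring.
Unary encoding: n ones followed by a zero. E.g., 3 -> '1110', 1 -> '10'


Encode each number as n ones followed by a terminating 0:
  11 -> 111111111110 (12 bits)
  4 -> 11110 (5 bits)
  12 -> 1111111111110 (13 bits)
Total length = 12 + 5 + 13 = 30 bits.

Unary([11, 4, 12]) = 111111111110111101111111111110 (30 bits)


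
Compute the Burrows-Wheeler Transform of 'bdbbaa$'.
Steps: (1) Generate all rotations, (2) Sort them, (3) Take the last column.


Rotations (sorted):
  0: $bdbbaa -> last char: a
  1: a$bdbba -> last char: a
  2: aa$bdbb -> last char: b
  3: baa$bdb -> last char: b
  4: bbaa$bd -> last char: d
  5: bdbbaa$ -> last char: $
  6: dbbaa$b -> last char: b


BWT = aabbd$b
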